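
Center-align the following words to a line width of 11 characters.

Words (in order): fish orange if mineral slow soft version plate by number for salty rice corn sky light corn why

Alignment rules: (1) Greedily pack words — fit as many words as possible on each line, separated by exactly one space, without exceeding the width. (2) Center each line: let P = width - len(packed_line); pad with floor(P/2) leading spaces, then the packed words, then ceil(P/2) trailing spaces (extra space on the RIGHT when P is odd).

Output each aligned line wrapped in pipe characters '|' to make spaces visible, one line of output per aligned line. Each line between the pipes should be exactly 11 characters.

Answer: |fish orange|
|if mineral |
| slow soft |
|  version  |
| plate by  |
|number for |
|salty rice |
| corn sky  |
|light corn |
|    why    |

Derivation:
Line 1: ['fish', 'orange'] (min_width=11, slack=0)
Line 2: ['if', 'mineral'] (min_width=10, slack=1)
Line 3: ['slow', 'soft'] (min_width=9, slack=2)
Line 4: ['version'] (min_width=7, slack=4)
Line 5: ['plate', 'by'] (min_width=8, slack=3)
Line 6: ['number', 'for'] (min_width=10, slack=1)
Line 7: ['salty', 'rice'] (min_width=10, slack=1)
Line 8: ['corn', 'sky'] (min_width=8, slack=3)
Line 9: ['light', 'corn'] (min_width=10, slack=1)
Line 10: ['why'] (min_width=3, slack=8)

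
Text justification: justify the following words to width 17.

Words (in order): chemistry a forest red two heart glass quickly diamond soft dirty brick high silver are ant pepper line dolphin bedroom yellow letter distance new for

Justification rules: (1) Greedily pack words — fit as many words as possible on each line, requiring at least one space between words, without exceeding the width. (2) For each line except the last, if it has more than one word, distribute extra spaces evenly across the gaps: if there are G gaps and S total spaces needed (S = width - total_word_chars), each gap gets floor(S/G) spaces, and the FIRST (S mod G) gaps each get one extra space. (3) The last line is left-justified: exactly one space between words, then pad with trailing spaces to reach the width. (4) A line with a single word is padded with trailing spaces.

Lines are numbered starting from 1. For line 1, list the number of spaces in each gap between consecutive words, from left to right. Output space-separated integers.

Answer: 7

Derivation:
Line 1: ['chemistry', 'a'] (min_width=11, slack=6)
Line 2: ['forest', 'red', 'two'] (min_width=14, slack=3)
Line 3: ['heart', 'glass'] (min_width=11, slack=6)
Line 4: ['quickly', 'diamond'] (min_width=15, slack=2)
Line 5: ['soft', 'dirty', 'brick'] (min_width=16, slack=1)
Line 6: ['high', 'silver', 'are'] (min_width=15, slack=2)
Line 7: ['ant', 'pepper', 'line'] (min_width=15, slack=2)
Line 8: ['dolphin', 'bedroom'] (min_width=15, slack=2)
Line 9: ['yellow', 'letter'] (min_width=13, slack=4)
Line 10: ['distance', 'new', 'for'] (min_width=16, slack=1)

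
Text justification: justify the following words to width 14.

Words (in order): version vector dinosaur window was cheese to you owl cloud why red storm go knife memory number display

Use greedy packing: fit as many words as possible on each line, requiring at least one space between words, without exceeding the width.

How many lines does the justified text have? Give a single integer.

Answer: 8

Derivation:
Line 1: ['version', 'vector'] (min_width=14, slack=0)
Line 2: ['dinosaur'] (min_width=8, slack=6)
Line 3: ['window', 'was'] (min_width=10, slack=4)
Line 4: ['cheese', 'to', 'you'] (min_width=13, slack=1)
Line 5: ['owl', 'cloud', 'why'] (min_width=13, slack=1)
Line 6: ['red', 'storm', 'go'] (min_width=12, slack=2)
Line 7: ['knife', 'memory'] (min_width=12, slack=2)
Line 8: ['number', 'display'] (min_width=14, slack=0)
Total lines: 8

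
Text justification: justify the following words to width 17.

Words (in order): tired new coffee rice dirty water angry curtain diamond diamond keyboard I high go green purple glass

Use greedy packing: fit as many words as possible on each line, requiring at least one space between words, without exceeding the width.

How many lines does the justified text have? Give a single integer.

Line 1: ['tired', 'new', 'coffee'] (min_width=16, slack=1)
Line 2: ['rice', 'dirty', 'water'] (min_width=16, slack=1)
Line 3: ['angry', 'curtain'] (min_width=13, slack=4)
Line 4: ['diamond', 'diamond'] (min_width=15, slack=2)
Line 5: ['keyboard', 'I', 'high'] (min_width=15, slack=2)
Line 6: ['go', 'green', 'purple'] (min_width=15, slack=2)
Line 7: ['glass'] (min_width=5, slack=12)
Total lines: 7

Answer: 7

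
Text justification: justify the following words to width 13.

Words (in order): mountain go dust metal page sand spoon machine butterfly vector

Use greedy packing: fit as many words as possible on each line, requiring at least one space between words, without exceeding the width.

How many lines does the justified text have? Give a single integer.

Answer: 6

Derivation:
Line 1: ['mountain', 'go'] (min_width=11, slack=2)
Line 2: ['dust', 'metal'] (min_width=10, slack=3)
Line 3: ['page', 'sand'] (min_width=9, slack=4)
Line 4: ['spoon', 'machine'] (min_width=13, slack=0)
Line 5: ['butterfly'] (min_width=9, slack=4)
Line 6: ['vector'] (min_width=6, slack=7)
Total lines: 6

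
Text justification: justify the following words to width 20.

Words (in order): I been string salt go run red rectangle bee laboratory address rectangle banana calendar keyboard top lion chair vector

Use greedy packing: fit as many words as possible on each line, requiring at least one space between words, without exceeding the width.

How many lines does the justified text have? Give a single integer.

Line 1: ['I', 'been', 'string', 'salt'] (min_width=18, slack=2)
Line 2: ['go', 'run', 'red', 'rectangle'] (min_width=20, slack=0)
Line 3: ['bee', 'laboratory'] (min_width=14, slack=6)
Line 4: ['address', 'rectangle'] (min_width=17, slack=3)
Line 5: ['banana', 'calendar'] (min_width=15, slack=5)
Line 6: ['keyboard', 'top', 'lion'] (min_width=17, slack=3)
Line 7: ['chair', 'vector'] (min_width=12, slack=8)
Total lines: 7

Answer: 7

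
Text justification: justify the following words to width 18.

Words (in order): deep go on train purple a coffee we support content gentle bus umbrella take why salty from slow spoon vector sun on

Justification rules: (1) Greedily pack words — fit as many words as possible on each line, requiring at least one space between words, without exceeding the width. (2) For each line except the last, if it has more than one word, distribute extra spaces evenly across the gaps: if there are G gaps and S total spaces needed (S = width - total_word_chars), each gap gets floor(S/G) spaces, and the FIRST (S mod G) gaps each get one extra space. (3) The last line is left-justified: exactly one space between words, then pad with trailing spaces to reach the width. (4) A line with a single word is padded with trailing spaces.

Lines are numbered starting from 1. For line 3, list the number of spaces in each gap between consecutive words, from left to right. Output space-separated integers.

Line 1: ['deep', 'go', 'on', 'train'] (min_width=16, slack=2)
Line 2: ['purple', 'a', 'coffee', 'we'] (min_width=18, slack=0)
Line 3: ['support', 'content'] (min_width=15, slack=3)
Line 4: ['gentle', 'bus'] (min_width=10, slack=8)
Line 5: ['umbrella', 'take', 'why'] (min_width=17, slack=1)
Line 6: ['salty', 'from', 'slow'] (min_width=15, slack=3)
Line 7: ['spoon', 'vector', 'sun'] (min_width=16, slack=2)
Line 8: ['on'] (min_width=2, slack=16)

Answer: 4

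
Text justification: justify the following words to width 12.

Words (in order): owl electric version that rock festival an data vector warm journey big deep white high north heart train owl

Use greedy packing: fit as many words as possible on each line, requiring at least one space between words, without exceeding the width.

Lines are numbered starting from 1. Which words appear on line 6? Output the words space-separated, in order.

Line 1: ['owl', 'electric'] (min_width=12, slack=0)
Line 2: ['version', 'that'] (min_width=12, slack=0)
Line 3: ['rock'] (min_width=4, slack=8)
Line 4: ['festival', 'an'] (min_width=11, slack=1)
Line 5: ['data', 'vector'] (min_width=11, slack=1)
Line 6: ['warm', 'journey'] (min_width=12, slack=0)
Line 7: ['big', 'deep'] (min_width=8, slack=4)
Line 8: ['white', 'high'] (min_width=10, slack=2)
Line 9: ['north', 'heart'] (min_width=11, slack=1)
Line 10: ['train', 'owl'] (min_width=9, slack=3)

Answer: warm journey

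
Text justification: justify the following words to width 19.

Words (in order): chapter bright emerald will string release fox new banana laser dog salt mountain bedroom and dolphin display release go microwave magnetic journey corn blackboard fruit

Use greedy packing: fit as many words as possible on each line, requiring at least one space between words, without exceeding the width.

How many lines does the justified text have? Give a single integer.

Line 1: ['chapter', 'bright'] (min_width=14, slack=5)
Line 2: ['emerald', 'will', 'string'] (min_width=19, slack=0)
Line 3: ['release', 'fox', 'new'] (min_width=15, slack=4)
Line 4: ['banana', 'laser', 'dog'] (min_width=16, slack=3)
Line 5: ['salt', 'mountain'] (min_width=13, slack=6)
Line 6: ['bedroom', 'and', 'dolphin'] (min_width=19, slack=0)
Line 7: ['display', 'release', 'go'] (min_width=18, slack=1)
Line 8: ['microwave', 'magnetic'] (min_width=18, slack=1)
Line 9: ['journey', 'corn'] (min_width=12, slack=7)
Line 10: ['blackboard', 'fruit'] (min_width=16, slack=3)
Total lines: 10

Answer: 10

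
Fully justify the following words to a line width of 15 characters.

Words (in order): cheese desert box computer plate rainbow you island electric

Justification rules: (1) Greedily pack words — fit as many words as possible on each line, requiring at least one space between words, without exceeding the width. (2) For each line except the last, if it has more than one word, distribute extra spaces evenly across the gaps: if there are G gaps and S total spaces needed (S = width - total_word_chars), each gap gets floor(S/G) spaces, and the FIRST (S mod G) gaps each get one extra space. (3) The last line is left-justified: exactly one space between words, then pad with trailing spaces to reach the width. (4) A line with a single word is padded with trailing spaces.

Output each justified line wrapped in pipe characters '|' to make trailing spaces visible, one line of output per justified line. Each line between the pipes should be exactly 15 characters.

Answer: |cheese   desert|
|box    computer|
|plate   rainbow|
|you      island|
|electric       |

Derivation:
Line 1: ['cheese', 'desert'] (min_width=13, slack=2)
Line 2: ['box', 'computer'] (min_width=12, slack=3)
Line 3: ['plate', 'rainbow'] (min_width=13, slack=2)
Line 4: ['you', 'island'] (min_width=10, slack=5)
Line 5: ['electric'] (min_width=8, slack=7)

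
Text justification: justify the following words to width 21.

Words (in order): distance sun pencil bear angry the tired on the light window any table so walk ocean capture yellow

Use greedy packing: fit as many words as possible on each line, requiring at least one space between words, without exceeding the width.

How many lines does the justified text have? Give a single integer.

Line 1: ['distance', 'sun', 'pencil'] (min_width=19, slack=2)
Line 2: ['bear', 'angry', 'the', 'tired'] (min_width=20, slack=1)
Line 3: ['on', 'the', 'light', 'window'] (min_width=19, slack=2)
Line 4: ['any', 'table', 'so', 'walk'] (min_width=17, slack=4)
Line 5: ['ocean', 'capture', 'yellow'] (min_width=20, slack=1)
Total lines: 5

Answer: 5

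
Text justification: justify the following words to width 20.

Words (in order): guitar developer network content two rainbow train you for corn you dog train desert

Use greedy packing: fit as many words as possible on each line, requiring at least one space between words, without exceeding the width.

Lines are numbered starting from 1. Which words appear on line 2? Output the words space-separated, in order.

Line 1: ['guitar', 'developer'] (min_width=16, slack=4)
Line 2: ['network', 'content', 'two'] (min_width=19, slack=1)
Line 3: ['rainbow', 'train', 'you'] (min_width=17, slack=3)
Line 4: ['for', 'corn', 'you', 'dog'] (min_width=16, slack=4)
Line 5: ['train', 'desert'] (min_width=12, slack=8)

Answer: network content two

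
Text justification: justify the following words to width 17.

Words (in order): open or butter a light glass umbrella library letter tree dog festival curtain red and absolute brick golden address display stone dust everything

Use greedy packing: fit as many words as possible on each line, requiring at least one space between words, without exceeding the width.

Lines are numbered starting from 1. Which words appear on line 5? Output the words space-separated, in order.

Answer: festival curtain

Derivation:
Line 1: ['open', 'or', 'butter', 'a'] (min_width=16, slack=1)
Line 2: ['light', 'glass'] (min_width=11, slack=6)
Line 3: ['umbrella', 'library'] (min_width=16, slack=1)
Line 4: ['letter', 'tree', 'dog'] (min_width=15, slack=2)
Line 5: ['festival', 'curtain'] (min_width=16, slack=1)
Line 6: ['red', 'and', 'absolute'] (min_width=16, slack=1)
Line 7: ['brick', 'golden'] (min_width=12, slack=5)
Line 8: ['address', 'display'] (min_width=15, slack=2)
Line 9: ['stone', 'dust'] (min_width=10, slack=7)
Line 10: ['everything'] (min_width=10, slack=7)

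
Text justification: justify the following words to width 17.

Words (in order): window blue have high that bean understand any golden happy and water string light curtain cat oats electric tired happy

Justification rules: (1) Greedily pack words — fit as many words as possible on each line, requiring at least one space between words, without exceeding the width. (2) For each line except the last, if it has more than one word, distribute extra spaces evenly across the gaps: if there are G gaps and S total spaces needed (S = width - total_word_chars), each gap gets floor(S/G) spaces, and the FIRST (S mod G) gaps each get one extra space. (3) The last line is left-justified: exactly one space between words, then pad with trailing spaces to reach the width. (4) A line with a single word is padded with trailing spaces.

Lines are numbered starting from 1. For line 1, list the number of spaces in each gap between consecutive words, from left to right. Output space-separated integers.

Answer: 2 1

Derivation:
Line 1: ['window', 'blue', 'have'] (min_width=16, slack=1)
Line 2: ['high', 'that', 'bean'] (min_width=14, slack=3)
Line 3: ['understand', 'any'] (min_width=14, slack=3)
Line 4: ['golden', 'happy', 'and'] (min_width=16, slack=1)
Line 5: ['water', 'string'] (min_width=12, slack=5)
Line 6: ['light', 'curtain', 'cat'] (min_width=17, slack=0)
Line 7: ['oats', 'electric'] (min_width=13, slack=4)
Line 8: ['tired', 'happy'] (min_width=11, slack=6)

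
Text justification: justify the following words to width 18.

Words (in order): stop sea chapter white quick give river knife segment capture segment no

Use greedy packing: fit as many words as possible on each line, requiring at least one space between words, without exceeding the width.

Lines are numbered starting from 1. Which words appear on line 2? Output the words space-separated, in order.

Answer: white quick give

Derivation:
Line 1: ['stop', 'sea', 'chapter'] (min_width=16, slack=2)
Line 2: ['white', 'quick', 'give'] (min_width=16, slack=2)
Line 3: ['river', 'knife'] (min_width=11, slack=7)
Line 4: ['segment', 'capture'] (min_width=15, slack=3)
Line 5: ['segment', 'no'] (min_width=10, slack=8)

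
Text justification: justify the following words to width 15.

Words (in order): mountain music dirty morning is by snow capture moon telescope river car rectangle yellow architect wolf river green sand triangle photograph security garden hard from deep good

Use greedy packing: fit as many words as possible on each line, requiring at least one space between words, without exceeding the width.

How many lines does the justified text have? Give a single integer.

Answer: 14

Derivation:
Line 1: ['mountain', 'music'] (min_width=14, slack=1)
Line 2: ['dirty', 'morning'] (min_width=13, slack=2)
Line 3: ['is', 'by', 'snow'] (min_width=10, slack=5)
Line 4: ['capture', 'moon'] (min_width=12, slack=3)
Line 5: ['telescope', 'river'] (min_width=15, slack=0)
Line 6: ['car', 'rectangle'] (min_width=13, slack=2)
Line 7: ['yellow'] (min_width=6, slack=9)
Line 8: ['architect', 'wolf'] (min_width=14, slack=1)
Line 9: ['river', 'green'] (min_width=11, slack=4)
Line 10: ['sand', 'triangle'] (min_width=13, slack=2)
Line 11: ['photograph'] (min_width=10, slack=5)
Line 12: ['security', 'garden'] (min_width=15, slack=0)
Line 13: ['hard', 'from', 'deep'] (min_width=14, slack=1)
Line 14: ['good'] (min_width=4, slack=11)
Total lines: 14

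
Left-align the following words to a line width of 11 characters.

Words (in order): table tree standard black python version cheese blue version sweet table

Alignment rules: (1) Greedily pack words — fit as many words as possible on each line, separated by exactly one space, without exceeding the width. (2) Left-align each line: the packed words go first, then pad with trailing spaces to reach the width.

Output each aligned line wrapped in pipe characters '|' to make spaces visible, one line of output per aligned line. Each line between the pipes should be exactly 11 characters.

Answer: |table tree |
|standard   |
|black      |
|python     |
|version    |
|cheese blue|
|version    |
|sweet table|

Derivation:
Line 1: ['table', 'tree'] (min_width=10, slack=1)
Line 2: ['standard'] (min_width=8, slack=3)
Line 3: ['black'] (min_width=5, slack=6)
Line 4: ['python'] (min_width=6, slack=5)
Line 5: ['version'] (min_width=7, slack=4)
Line 6: ['cheese', 'blue'] (min_width=11, slack=0)
Line 7: ['version'] (min_width=7, slack=4)
Line 8: ['sweet', 'table'] (min_width=11, slack=0)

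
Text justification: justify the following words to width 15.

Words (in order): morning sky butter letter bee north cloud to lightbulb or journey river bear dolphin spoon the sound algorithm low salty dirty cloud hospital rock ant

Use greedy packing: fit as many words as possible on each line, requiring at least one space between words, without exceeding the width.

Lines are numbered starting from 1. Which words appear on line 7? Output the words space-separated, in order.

Line 1: ['morning', 'sky'] (min_width=11, slack=4)
Line 2: ['butter', 'letter'] (min_width=13, slack=2)
Line 3: ['bee', 'north', 'cloud'] (min_width=15, slack=0)
Line 4: ['to', 'lightbulb', 'or'] (min_width=15, slack=0)
Line 5: ['journey', 'river'] (min_width=13, slack=2)
Line 6: ['bear', 'dolphin'] (min_width=12, slack=3)
Line 7: ['spoon', 'the', 'sound'] (min_width=15, slack=0)
Line 8: ['algorithm', 'low'] (min_width=13, slack=2)
Line 9: ['salty', 'dirty'] (min_width=11, slack=4)
Line 10: ['cloud', 'hospital'] (min_width=14, slack=1)
Line 11: ['rock', 'ant'] (min_width=8, slack=7)

Answer: spoon the sound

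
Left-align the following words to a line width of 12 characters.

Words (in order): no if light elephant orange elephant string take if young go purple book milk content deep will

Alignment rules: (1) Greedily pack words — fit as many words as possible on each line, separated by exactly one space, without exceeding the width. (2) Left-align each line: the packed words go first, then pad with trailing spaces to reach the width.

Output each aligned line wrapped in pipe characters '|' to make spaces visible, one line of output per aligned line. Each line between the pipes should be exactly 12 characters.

Answer: |no if light |
|elephant    |
|orange      |
|elephant    |
|string take |
|if young go |
|purple book |
|milk content|
|deep will   |

Derivation:
Line 1: ['no', 'if', 'light'] (min_width=11, slack=1)
Line 2: ['elephant'] (min_width=8, slack=4)
Line 3: ['orange'] (min_width=6, slack=6)
Line 4: ['elephant'] (min_width=8, slack=4)
Line 5: ['string', 'take'] (min_width=11, slack=1)
Line 6: ['if', 'young', 'go'] (min_width=11, slack=1)
Line 7: ['purple', 'book'] (min_width=11, slack=1)
Line 8: ['milk', 'content'] (min_width=12, slack=0)
Line 9: ['deep', 'will'] (min_width=9, slack=3)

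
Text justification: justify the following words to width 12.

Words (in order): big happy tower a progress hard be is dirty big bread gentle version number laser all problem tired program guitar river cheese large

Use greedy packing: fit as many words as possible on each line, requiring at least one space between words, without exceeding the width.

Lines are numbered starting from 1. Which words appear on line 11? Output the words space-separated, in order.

Line 1: ['big', 'happy'] (min_width=9, slack=3)
Line 2: ['tower', 'a'] (min_width=7, slack=5)
Line 3: ['progress'] (min_width=8, slack=4)
Line 4: ['hard', 'be', 'is'] (min_width=10, slack=2)
Line 5: ['dirty', 'big'] (min_width=9, slack=3)
Line 6: ['bread', 'gentle'] (min_width=12, slack=0)
Line 7: ['version'] (min_width=7, slack=5)
Line 8: ['number', 'laser'] (min_width=12, slack=0)
Line 9: ['all', 'problem'] (min_width=11, slack=1)
Line 10: ['tired'] (min_width=5, slack=7)
Line 11: ['program'] (min_width=7, slack=5)
Line 12: ['guitar', 'river'] (min_width=12, slack=0)
Line 13: ['cheese', 'large'] (min_width=12, slack=0)

Answer: program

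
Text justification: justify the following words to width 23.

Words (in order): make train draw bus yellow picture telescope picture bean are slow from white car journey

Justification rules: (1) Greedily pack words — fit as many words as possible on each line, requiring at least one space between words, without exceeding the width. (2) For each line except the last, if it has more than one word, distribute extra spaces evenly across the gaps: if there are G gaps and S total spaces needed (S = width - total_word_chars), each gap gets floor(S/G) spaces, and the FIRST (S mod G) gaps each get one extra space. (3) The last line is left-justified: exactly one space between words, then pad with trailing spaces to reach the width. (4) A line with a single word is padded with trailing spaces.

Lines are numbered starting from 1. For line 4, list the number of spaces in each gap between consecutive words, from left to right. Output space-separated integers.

Line 1: ['make', 'train', 'draw', 'bus'] (min_width=19, slack=4)
Line 2: ['yellow', 'picture'] (min_width=14, slack=9)
Line 3: ['telescope', 'picture', 'bean'] (min_width=22, slack=1)
Line 4: ['are', 'slow', 'from', 'white', 'car'] (min_width=23, slack=0)
Line 5: ['journey'] (min_width=7, slack=16)

Answer: 1 1 1 1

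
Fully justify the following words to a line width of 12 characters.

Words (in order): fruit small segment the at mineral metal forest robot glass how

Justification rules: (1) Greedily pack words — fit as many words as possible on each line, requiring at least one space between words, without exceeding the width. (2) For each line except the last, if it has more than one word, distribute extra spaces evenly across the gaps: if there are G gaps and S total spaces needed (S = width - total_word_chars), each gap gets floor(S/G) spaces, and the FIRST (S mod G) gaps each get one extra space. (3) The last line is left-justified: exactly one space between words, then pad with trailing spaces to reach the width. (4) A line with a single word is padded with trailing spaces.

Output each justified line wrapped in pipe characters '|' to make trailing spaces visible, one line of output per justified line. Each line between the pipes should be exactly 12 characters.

Answer: |fruit  small|
|segment  the|
|at   mineral|
|metal forest|
|robot  glass|
|how         |

Derivation:
Line 1: ['fruit', 'small'] (min_width=11, slack=1)
Line 2: ['segment', 'the'] (min_width=11, slack=1)
Line 3: ['at', 'mineral'] (min_width=10, slack=2)
Line 4: ['metal', 'forest'] (min_width=12, slack=0)
Line 5: ['robot', 'glass'] (min_width=11, slack=1)
Line 6: ['how'] (min_width=3, slack=9)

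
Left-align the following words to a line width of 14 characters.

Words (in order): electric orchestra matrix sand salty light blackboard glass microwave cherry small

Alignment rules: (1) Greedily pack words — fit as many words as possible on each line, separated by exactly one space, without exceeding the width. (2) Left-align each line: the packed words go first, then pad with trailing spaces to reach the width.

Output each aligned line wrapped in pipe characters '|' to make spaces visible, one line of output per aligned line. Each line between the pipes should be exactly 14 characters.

Line 1: ['electric'] (min_width=8, slack=6)
Line 2: ['orchestra'] (min_width=9, slack=5)
Line 3: ['matrix', 'sand'] (min_width=11, slack=3)
Line 4: ['salty', 'light'] (min_width=11, slack=3)
Line 5: ['blackboard'] (min_width=10, slack=4)
Line 6: ['glass'] (min_width=5, slack=9)
Line 7: ['microwave'] (min_width=9, slack=5)
Line 8: ['cherry', 'small'] (min_width=12, slack=2)

Answer: |electric      |
|orchestra     |
|matrix sand   |
|salty light   |
|blackboard    |
|glass         |
|microwave     |
|cherry small  |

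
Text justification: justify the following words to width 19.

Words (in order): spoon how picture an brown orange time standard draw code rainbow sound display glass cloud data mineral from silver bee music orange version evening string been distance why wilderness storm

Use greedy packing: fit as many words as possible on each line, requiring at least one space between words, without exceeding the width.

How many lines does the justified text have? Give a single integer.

Line 1: ['spoon', 'how', 'picture'] (min_width=17, slack=2)
Line 2: ['an', 'brown', 'orange'] (min_width=15, slack=4)
Line 3: ['time', 'standard', 'draw'] (min_width=18, slack=1)
Line 4: ['code', 'rainbow', 'sound'] (min_width=18, slack=1)
Line 5: ['display', 'glass', 'cloud'] (min_width=19, slack=0)
Line 6: ['data', 'mineral', 'from'] (min_width=17, slack=2)
Line 7: ['silver', 'bee', 'music'] (min_width=16, slack=3)
Line 8: ['orange', 'version'] (min_width=14, slack=5)
Line 9: ['evening', 'string', 'been'] (min_width=19, slack=0)
Line 10: ['distance', 'why'] (min_width=12, slack=7)
Line 11: ['wilderness', 'storm'] (min_width=16, slack=3)
Total lines: 11

Answer: 11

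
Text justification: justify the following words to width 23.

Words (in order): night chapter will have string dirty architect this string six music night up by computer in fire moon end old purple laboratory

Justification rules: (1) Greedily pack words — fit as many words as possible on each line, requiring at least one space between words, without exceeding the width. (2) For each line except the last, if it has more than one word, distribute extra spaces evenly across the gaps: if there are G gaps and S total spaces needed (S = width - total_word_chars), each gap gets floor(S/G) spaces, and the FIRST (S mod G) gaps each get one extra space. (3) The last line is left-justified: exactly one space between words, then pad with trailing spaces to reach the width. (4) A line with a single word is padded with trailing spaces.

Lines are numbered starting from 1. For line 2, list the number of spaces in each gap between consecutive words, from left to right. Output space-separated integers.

Line 1: ['night', 'chapter', 'will', 'have'] (min_width=23, slack=0)
Line 2: ['string', 'dirty', 'architect'] (min_width=22, slack=1)
Line 3: ['this', 'string', 'six', 'music'] (min_width=21, slack=2)
Line 4: ['night', 'up', 'by', 'computer', 'in'] (min_width=23, slack=0)
Line 5: ['fire', 'moon', 'end', 'old'] (min_width=17, slack=6)
Line 6: ['purple', 'laboratory'] (min_width=17, slack=6)

Answer: 2 1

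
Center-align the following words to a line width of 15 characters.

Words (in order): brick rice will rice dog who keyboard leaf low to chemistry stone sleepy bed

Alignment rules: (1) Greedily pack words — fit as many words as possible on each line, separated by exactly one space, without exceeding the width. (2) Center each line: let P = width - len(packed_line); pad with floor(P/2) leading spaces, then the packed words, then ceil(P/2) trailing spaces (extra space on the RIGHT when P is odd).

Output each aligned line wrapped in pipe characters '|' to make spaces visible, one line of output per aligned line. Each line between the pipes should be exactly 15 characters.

Line 1: ['brick', 'rice', 'will'] (min_width=15, slack=0)
Line 2: ['rice', 'dog', 'who'] (min_width=12, slack=3)
Line 3: ['keyboard', 'leaf'] (min_width=13, slack=2)
Line 4: ['low', 'to'] (min_width=6, slack=9)
Line 5: ['chemistry', 'stone'] (min_width=15, slack=0)
Line 6: ['sleepy', 'bed'] (min_width=10, slack=5)

Answer: |brick rice will|
| rice dog who  |
| keyboard leaf |
|    low to     |
|chemistry stone|
|  sleepy bed   |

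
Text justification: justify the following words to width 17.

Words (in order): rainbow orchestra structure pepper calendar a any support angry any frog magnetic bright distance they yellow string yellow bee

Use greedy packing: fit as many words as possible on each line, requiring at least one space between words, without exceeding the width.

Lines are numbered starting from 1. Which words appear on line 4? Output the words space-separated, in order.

Answer: support angry any

Derivation:
Line 1: ['rainbow', 'orchestra'] (min_width=17, slack=0)
Line 2: ['structure', 'pepper'] (min_width=16, slack=1)
Line 3: ['calendar', 'a', 'any'] (min_width=14, slack=3)
Line 4: ['support', 'angry', 'any'] (min_width=17, slack=0)
Line 5: ['frog', 'magnetic'] (min_width=13, slack=4)
Line 6: ['bright', 'distance'] (min_width=15, slack=2)
Line 7: ['they', 'yellow'] (min_width=11, slack=6)
Line 8: ['string', 'yellow', 'bee'] (min_width=17, slack=0)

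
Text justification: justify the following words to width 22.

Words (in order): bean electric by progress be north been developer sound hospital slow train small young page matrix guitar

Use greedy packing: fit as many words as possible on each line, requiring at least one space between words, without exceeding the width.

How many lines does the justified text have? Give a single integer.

Line 1: ['bean', 'electric', 'by'] (min_width=16, slack=6)
Line 2: ['progress', 'be', 'north', 'been'] (min_width=22, slack=0)
Line 3: ['developer', 'sound'] (min_width=15, slack=7)
Line 4: ['hospital', 'slow', 'train'] (min_width=19, slack=3)
Line 5: ['small', 'young', 'page'] (min_width=16, slack=6)
Line 6: ['matrix', 'guitar'] (min_width=13, slack=9)
Total lines: 6

Answer: 6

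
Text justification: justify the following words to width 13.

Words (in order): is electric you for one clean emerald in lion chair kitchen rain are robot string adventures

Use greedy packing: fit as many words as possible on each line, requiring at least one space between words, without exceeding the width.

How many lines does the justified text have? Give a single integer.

Line 1: ['is', 'electric'] (min_width=11, slack=2)
Line 2: ['you', 'for', 'one'] (min_width=11, slack=2)
Line 3: ['clean', 'emerald'] (min_width=13, slack=0)
Line 4: ['in', 'lion', 'chair'] (min_width=13, slack=0)
Line 5: ['kitchen', 'rain'] (min_width=12, slack=1)
Line 6: ['are', 'robot'] (min_width=9, slack=4)
Line 7: ['string'] (min_width=6, slack=7)
Line 8: ['adventures'] (min_width=10, slack=3)
Total lines: 8

Answer: 8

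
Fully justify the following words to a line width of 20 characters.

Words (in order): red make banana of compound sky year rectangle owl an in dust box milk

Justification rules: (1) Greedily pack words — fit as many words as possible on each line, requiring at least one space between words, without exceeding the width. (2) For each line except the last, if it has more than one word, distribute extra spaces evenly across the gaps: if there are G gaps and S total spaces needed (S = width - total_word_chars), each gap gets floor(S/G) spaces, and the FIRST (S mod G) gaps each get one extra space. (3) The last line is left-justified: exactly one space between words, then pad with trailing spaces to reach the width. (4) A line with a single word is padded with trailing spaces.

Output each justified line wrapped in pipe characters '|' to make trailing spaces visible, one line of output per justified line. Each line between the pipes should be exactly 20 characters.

Line 1: ['red', 'make', 'banana', 'of'] (min_width=18, slack=2)
Line 2: ['compound', 'sky', 'year'] (min_width=17, slack=3)
Line 3: ['rectangle', 'owl', 'an', 'in'] (min_width=19, slack=1)
Line 4: ['dust', 'box', 'milk'] (min_width=13, slack=7)

Answer: |red  make  banana of|
|compound   sky  year|
|rectangle  owl an in|
|dust box milk       |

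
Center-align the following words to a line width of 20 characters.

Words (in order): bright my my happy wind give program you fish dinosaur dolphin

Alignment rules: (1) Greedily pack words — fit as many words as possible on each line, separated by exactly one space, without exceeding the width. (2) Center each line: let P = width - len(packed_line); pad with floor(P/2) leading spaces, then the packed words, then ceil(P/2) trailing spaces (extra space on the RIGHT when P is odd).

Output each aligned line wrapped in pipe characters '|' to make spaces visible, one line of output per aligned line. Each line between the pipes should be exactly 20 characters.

Answer: | bright my my happy |
| wind give program  |
| you fish dinosaur  |
|      dolphin       |

Derivation:
Line 1: ['bright', 'my', 'my', 'happy'] (min_width=18, slack=2)
Line 2: ['wind', 'give', 'program'] (min_width=17, slack=3)
Line 3: ['you', 'fish', 'dinosaur'] (min_width=17, slack=3)
Line 4: ['dolphin'] (min_width=7, slack=13)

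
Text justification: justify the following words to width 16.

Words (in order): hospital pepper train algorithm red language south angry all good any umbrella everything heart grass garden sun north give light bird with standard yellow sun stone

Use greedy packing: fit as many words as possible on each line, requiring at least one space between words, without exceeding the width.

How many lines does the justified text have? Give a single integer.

Answer: 12

Derivation:
Line 1: ['hospital', 'pepper'] (min_width=15, slack=1)
Line 2: ['train', 'algorithm'] (min_width=15, slack=1)
Line 3: ['red', 'language'] (min_width=12, slack=4)
Line 4: ['south', 'angry', 'all'] (min_width=15, slack=1)
Line 5: ['good', 'any'] (min_width=8, slack=8)
Line 6: ['umbrella'] (min_width=8, slack=8)
Line 7: ['everything', 'heart'] (min_width=16, slack=0)
Line 8: ['grass', 'garden', 'sun'] (min_width=16, slack=0)
Line 9: ['north', 'give', 'light'] (min_width=16, slack=0)
Line 10: ['bird', 'with'] (min_width=9, slack=7)
Line 11: ['standard', 'yellow'] (min_width=15, slack=1)
Line 12: ['sun', 'stone'] (min_width=9, slack=7)
Total lines: 12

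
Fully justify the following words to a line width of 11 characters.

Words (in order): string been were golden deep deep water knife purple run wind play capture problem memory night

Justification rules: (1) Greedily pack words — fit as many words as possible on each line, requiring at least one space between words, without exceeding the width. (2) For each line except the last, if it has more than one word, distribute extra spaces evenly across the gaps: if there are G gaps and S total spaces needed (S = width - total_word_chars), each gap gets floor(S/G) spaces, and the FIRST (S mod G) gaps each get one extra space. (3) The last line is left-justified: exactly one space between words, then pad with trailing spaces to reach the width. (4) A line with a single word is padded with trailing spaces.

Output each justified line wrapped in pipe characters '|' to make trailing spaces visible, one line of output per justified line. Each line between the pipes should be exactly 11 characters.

Line 1: ['string', 'been'] (min_width=11, slack=0)
Line 2: ['were', 'golden'] (min_width=11, slack=0)
Line 3: ['deep', 'deep'] (min_width=9, slack=2)
Line 4: ['water', 'knife'] (min_width=11, slack=0)
Line 5: ['purple', 'run'] (min_width=10, slack=1)
Line 6: ['wind', 'play'] (min_width=9, slack=2)
Line 7: ['capture'] (min_width=7, slack=4)
Line 8: ['problem'] (min_width=7, slack=4)
Line 9: ['memory'] (min_width=6, slack=5)
Line 10: ['night'] (min_width=5, slack=6)

Answer: |string been|
|were golden|
|deep   deep|
|water knife|
|purple  run|
|wind   play|
|capture    |
|problem    |
|memory     |
|night      |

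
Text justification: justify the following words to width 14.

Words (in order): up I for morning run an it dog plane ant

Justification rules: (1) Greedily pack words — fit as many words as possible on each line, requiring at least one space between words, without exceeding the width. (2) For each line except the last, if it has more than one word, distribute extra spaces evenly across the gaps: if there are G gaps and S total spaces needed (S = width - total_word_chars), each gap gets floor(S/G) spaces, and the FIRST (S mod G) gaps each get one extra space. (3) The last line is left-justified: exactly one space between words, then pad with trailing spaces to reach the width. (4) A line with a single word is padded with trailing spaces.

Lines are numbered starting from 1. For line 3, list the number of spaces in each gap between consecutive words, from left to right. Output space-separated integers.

Line 1: ['up', 'I', 'for'] (min_width=8, slack=6)
Line 2: ['morning', 'run', 'an'] (min_width=14, slack=0)
Line 3: ['it', 'dog', 'plane'] (min_width=12, slack=2)
Line 4: ['ant'] (min_width=3, slack=11)

Answer: 2 2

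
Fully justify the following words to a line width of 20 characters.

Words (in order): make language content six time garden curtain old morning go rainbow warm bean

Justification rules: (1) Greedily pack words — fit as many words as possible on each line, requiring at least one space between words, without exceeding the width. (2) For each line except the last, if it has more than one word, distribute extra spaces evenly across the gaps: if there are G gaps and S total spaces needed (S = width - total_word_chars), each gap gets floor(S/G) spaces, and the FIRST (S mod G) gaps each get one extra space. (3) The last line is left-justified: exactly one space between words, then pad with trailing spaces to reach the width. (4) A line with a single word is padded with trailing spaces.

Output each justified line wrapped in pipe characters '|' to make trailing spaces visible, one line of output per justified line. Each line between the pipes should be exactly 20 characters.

Answer: |make        language|
|content   six   time|
|garden  curtain  old|
|morning  go  rainbow|
|warm bean           |

Derivation:
Line 1: ['make', 'language'] (min_width=13, slack=7)
Line 2: ['content', 'six', 'time'] (min_width=16, slack=4)
Line 3: ['garden', 'curtain', 'old'] (min_width=18, slack=2)
Line 4: ['morning', 'go', 'rainbow'] (min_width=18, slack=2)
Line 5: ['warm', 'bean'] (min_width=9, slack=11)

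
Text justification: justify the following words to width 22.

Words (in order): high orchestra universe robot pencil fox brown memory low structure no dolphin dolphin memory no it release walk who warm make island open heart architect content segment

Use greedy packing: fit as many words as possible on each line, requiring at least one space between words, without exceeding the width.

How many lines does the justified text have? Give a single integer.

Line 1: ['high', 'orchestra'] (min_width=14, slack=8)
Line 2: ['universe', 'robot', 'pencil'] (min_width=21, slack=1)
Line 3: ['fox', 'brown', 'memory', 'low'] (min_width=20, slack=2)
Line 4: ['structure', 'no', 'dolphin'] (min_width=20, slack=2)
Line 5: ['dolphin', 'memory', 'no', 'it'] (min_width=20, slack=2)
Line 6: ['release', 'walk', 'who', 'warm'] (min_width=21, slack=1)
Line 7: ['make', 'island', 'open', 'heart'] (min_width=22, slack=0)
Line 8: ['architect', 'content'] (min_width=17, slack=5)
Line 9: ['segment'] (min_width=7, slack=15)
Total lines: 9

Answer: 9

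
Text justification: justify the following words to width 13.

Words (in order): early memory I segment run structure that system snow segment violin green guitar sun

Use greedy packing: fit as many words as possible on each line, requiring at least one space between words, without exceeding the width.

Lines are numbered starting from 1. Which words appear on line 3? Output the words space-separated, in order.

Answer: structure

Derivation:
Line 1: ['early', 'memory'] (min_width=12, slack=1)
Line 2: ['I', 'segment', 'run'] (min_width=13, slack=0)
Line 3: ['structure'] (min_width=9, slack=4)
Line 4: ['that', 'system'] (min_width=11, slack=2)
Line 5: ['snow', 'segment'] (min_width=12, slack=1)
Line 6: ['violin', 'green'] (min_width=12, slack=1)
Line 7: ['guitar', 'sun'] (min_width=10, slack=3)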